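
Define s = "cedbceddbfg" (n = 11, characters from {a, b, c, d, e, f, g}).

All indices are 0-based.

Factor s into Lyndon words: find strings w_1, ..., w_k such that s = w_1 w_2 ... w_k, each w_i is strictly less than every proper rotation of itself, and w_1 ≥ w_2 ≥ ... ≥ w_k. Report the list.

["ced", "bceddbfg"]

emit factor 1: 'ced' (i=0, period=3)
emit factor 2: 'bceddbfg' (i=3, period=8)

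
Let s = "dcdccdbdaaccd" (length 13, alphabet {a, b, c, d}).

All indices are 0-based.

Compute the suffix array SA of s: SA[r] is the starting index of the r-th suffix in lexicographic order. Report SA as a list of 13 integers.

[8, 9, 6, 10, 3, 11, 4, 1, 12, 7, 5, 2, 0]

rank | idx | suffix
   0 |   8 | aaccd
   1 |   9 | accd
   2 |   6 | bdaaccd
   3 |  10 | ccd
   4 |   3 | ccdbdaaccd
   5 |  11 | cd
   6 |   4 | cdbdaaccd
   7 |   1 | cdccdbdaaccd
   8 |  12 | d
   9 |   7 | daaccd
  10 |   5 | dbdaaccd
  11 |   2 | dccdbdaaccd
  12 |   0 | dcdccdbdaaccd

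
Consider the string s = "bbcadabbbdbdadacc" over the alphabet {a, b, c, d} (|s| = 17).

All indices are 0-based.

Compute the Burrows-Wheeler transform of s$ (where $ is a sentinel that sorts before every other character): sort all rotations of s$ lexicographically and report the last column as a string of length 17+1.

cddcda$bbdbcbaaabb

rank  rotation            last
    0  $bbcadabbbdbdadacc  c
    1  abbbdbdadacc$bbcad  d
    2  acc$bbcadabbbdbdad  d
    3  adabbbdbdadacc$bbc  c
    4  adacc$bbcadabbbdbd  d
    5  bbbdbdadacc$bbcada  a
    6  bbcadabbbdbdadacc$  $
    7  bbdbdadacc$bbcadab  b
    8  bcadabbbdbdadacc$b  b
    9  bdadacc$bbcadabbbd  d
   10  bdbdadacc$bbcadabb  b
   11  c$bbcadabbbdbdadac  c
   12  cadabbbdbdadacc$bb  b
   13  cc$bbcadabbbdbdada  a
   14  dabbbdbdadacc$bbca  a
   15  dacc$bbcadabbbdbda  a
   16  dadacc$bbcadabbbdb  b
   17  dbdadacc$bbcadabbb  b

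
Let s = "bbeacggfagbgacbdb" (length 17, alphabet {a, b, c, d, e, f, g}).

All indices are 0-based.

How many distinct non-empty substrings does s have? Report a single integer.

rank→(start, suffix):
  0 → (12, 'acbdb')
  1 → (3, 'acggfagbgacbdb')
  2 → (8, 'agbgacbdb')
  3 → (16, 'b')
  4 → (0, 'bbeacggfagbgacbdb')
  5 → (14, 'bdb')
  6 → (1, 'beacggfagbgacbdb')
  7 → (10, 'bgacbdb')
  8 → (13, 'cbdb')
  9 → (4, 'cggfagbgacbdb')
  10 → (15, 'db')
  11 → (2, 'eacggfagbgacbdb')
  12 → (7, 'fagbgacbdb')
  13 → (11, 'gacbdb')
  14 → (9, 'gbgacbdb')
  15 → (6, 'gfagbgacbdb')
  16 → (5, 'ggfagbgacbdb')

SA = [12, 3, 8, 16, 0, 14, 1, 10, 13, 4, 15, 2, 7, 11, 9, 6, 5]
[i] adj suffixes → lcp
  [1] 12/3 → 2 ('ac')
  [2] 3/8 → 1 ('a')
  [3] 8/16 → 0 ('')
  [4] 16/0 → 1 ('b')
  [5] 0/14 → 1 ('b')
  [6] 14/1 → 1 ('b')
  [7] 1/10 → 1 ('b')
  [8] 10/13 → 0 ('')
  [9] 13/4 → 1 ('c')
  [10] 4/15 → 0 ('')
  [11] 15/2 → 0 ('')
  [12] 2/7 → 0 ('')
  [13] 7/11 → 0 ('')
  [14] 11/9 → 1 ('g')
  [15] 9/6 → 1 ('g')
  [16] 6/5 → 1 ('g')

n(n+1)/2 = 17·18/2 = 153
Σ LCP = 0 + 2 + 1 + 0 + 1 + 1 + 1 + 1 + 0 + 1 + 0 + 0 + 0 + 0 + 1 + 1 + 1 = 11
distinct = 153 − 11 = 142

142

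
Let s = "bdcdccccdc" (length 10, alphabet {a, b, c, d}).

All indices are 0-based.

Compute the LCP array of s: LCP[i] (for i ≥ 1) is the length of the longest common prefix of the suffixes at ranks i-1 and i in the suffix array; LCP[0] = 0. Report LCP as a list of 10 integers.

rank→(start, suffix):
  0 → (0, 'bdcdccccdc')
  1 → (9, 'c')
  2 → (4, 'ccccdc')
  3 → (5, 'cccdc')
  4 → (6, 'ccdc')
  5 → (7, 'cdc')
  6 → (2, 'cdccccdc')
  7 → (8, 'dc')
  8 → (3, 'dccccdc')
  9 → (1, 'dcdccccdc')

SA = [0, 9, 4, 5, 6, 7, 2, 8, 3, 1]
i: (SA[i-1],SA[i]) lcp shared
  1: (0,9) 0 ''
  2: (9,4) 1 'c'
  3: (4,5) 3 'ccc'
  4: (5,6) 2 'cc'
  5: (6,7) 1 'c'
  6: (7,2) 3 'cdc'
  7: (2,8) 0 ''
  8: (8,3) 2 'dc'
  9: (3,1) 2 'dc'

[0, 0, 1, 3, 2, 1, 3, 0, 2, 2]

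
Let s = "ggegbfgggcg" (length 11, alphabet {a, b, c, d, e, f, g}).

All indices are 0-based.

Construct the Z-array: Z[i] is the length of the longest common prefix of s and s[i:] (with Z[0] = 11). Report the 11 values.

[11, 1, 0, 1, 0, 0, 2, 2, 1, 0, 1]

Z[0]=11
i=1: i≥r, start 0; Z[1]=1 scan→box=[1,2)
i=2: i≥r, start 0; Z[2]=0
i=3: i≥r, start 0; Z[3]=1 scan→box=[3,4)
i=4: i≥r, start 0; Z[4]=0
i=5: i≥r, start 0; Z[5]=0
i=6: i≥r, start 0; Z[6]=2 scan→box=[6,8)
i=7: min(r-i=1, Z[1]=1)=1; Z[7]=2 scan→box=[7,9)
i=8: min(r-i=1, Z[1]=1)=1; Z[8]=1
i=9: i≥r, start 0; Z[9]=0
i=10: i≥r, start 0; Z[10]=1 scan→box=[10,11)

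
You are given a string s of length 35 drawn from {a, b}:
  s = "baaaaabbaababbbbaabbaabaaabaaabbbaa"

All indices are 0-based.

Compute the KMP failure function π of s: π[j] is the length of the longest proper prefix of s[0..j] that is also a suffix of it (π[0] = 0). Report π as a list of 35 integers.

π[0] = 0
j=1 s[j]='a': π[1]=0 (border '')
j=2 s[j]='a': π[2]=0 (border '')
j=3 s[j]='a': π[3]=0 (border '')
j=4 s[j]='a': π[4]=0 (border '')
j=5 s[j]='a': π[5]=0 (border '')
j=6 s[j]='b': π[6]=1 (border 'b')
j=7 s[j]='b': k: 1→0; π[7]=1 (border 'b')
j=8 s[j]='a': π[8]=2 (border 'ba')
j=9 s[j]='a': π[9]=3 (border 'baa')
j=10 s[j]='b': k: 3→0; π[10]=1 (border 'b')
j=11 s[j]='a': π[11]=2 (border 'ba')
j=12 s[j]='b': k: 2→0; π[12]=1 (border 'b')
j=13 s[j]='b': k: 1→0; π[13]=1 (border 'b')
j=14 s[j]='b': k: 1→0; π[14]=1 (border 'b')
j=15 s[j]='b': k: 1→0; π[15]=1 (border 'b')
j=16 s[j]='a': π[16]=2 (border 'ba')
j=17 s[j]='a': π[17]=3 (border 'baa')
j=18 s[j]='b': k: 3→0; π[18]=1 (border 'b')
j=19 s[j]='b': k: 1→0; π[19]=1 (border 'b')
j=20 s[j]='a': π[20]=2 (border 'ba')
j=21 s[j]='a': π[21]=3 (border 'baa')
j=22 s[j]='b': k: 3→0; π[22]=1 (border 'b')
j=23 s[j]='a': π[23]=2 (border 'ba')
j=24 s[j]='a': π[24]=3 (border 'baa')
j=25 s[j]='a': π[25]=4 (border 'baaa')
j=26 s[j]='b': k: 4→0; π[26]=1 (border 'b')
j=27 s[j]='a': π[27]=2 (border 'ba')
j=28 s[j]='a': π[28]=3 (border 'baa')
j=29 s[j]='a': π[29]=4 (border 'baaa')
j=30 s[j]='b': k: 4→0; π[30]=1 (border 'b')
j=31 s[j]='b': k: 1→0; π[31]=1 (border 'b')
j=32 s[j]='b': k: 1→0; π[32]=1 (border 'b')
j=33 s[j]='a': π[33]=2 (border 'ba')
j=34 s[j]='a': π[34]=3 (border 'baa')

[0, 0, 0, 0, 0, 0, 1, 1, 2, 3, 1, 2, 1, 1, 1, 1, 2, 3, 1, 1, 2, 3, 1, 2, 3, 4, 1, 2, 3, 4, 1, 1, 1, 2, 3]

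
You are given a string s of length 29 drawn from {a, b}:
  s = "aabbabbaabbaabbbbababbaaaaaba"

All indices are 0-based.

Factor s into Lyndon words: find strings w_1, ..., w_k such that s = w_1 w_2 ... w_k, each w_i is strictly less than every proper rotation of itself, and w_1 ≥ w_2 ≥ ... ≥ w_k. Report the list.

emit factor 1: 'aabbabb' (i=0, period=7)
emit factor 2: 'aabbaabbbbababb' (i=7, period=15)
emit factor 3: 'aaaaab' (i=22, period=6)
emit factor 4: 'a' (i=28, period=1)

["aabbabb", "aabbaabbbbababb", "aaaaab", "a"]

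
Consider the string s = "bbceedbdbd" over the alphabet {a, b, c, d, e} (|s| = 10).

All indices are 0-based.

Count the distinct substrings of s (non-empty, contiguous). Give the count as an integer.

46

sorted suffixes:
  #0 SA[0]=0  'bbceedbdbd'
  #1 SA[1]=1  'bceedbdbd'
  #2 SA[2]=8  'bd'
  #3 SA[3]=6  'bdbd'
  #4 SA[4]=2  'ceedbdbd'
  #5 SA[5]=9  'd'
  #6 SA[6]=7  'dbd'
  #7 SA[7]=5  'dbdbd'
  #8 SA[8]=4  'edbdbd'
  #9 SA[9]=3  'eedbdbd'

SA = [0, 1, 8, 6, 2, 9, 7, 5, 4, 3]
rank  pair      lcp
   1  s[0:],s[1:]  1  'b'
   2  s[1:],s[8:]  1  'b'
   3  s[8:],s[6:]  2  'bd'
   4  s[6:],s[2:]  0  ''
   5  s[2:],s[9:]  0  ''
   6  s[9:],s[7:]  1  'd'
   7  s[7:],s[5:]  3  'dbd'
   8  s[5:],s[4:]  0  ''
   9  s[4:],s[3:]  1  'e'

n(n+1)/2 = 10·11/2 = 55
Σ LCP = 0 + 1 + 1 + 2 + 0 + 0 + 1 + 3 + 0 + 1 = 9
distinct = 55 − 9 = 46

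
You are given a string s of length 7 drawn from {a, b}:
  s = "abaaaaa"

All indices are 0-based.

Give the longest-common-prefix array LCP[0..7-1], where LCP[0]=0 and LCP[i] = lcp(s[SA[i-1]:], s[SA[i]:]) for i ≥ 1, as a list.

[0, 1, 2, 3, 4, 1, 0]

rank→(start, suffix):
  0 → (6, 'a')
  1 → (5, 'aa')
  2 → (4, 'aaa')
  3 → (3, 'aaaa')
  4 → (2, 'aaaaa')
  5 → (0, 'abaaaaa')
  6 → (1, 'baaaaa')

SA = [6, 5, 4, 3, 2, 0, 1]
i: (SA[i-1],SA[i]) lcp shared
  1: (6,5) 1 'a'
  2: (5,4) 2 'aa'
  3: (4,3) 3 'aaa'
  4: (3,2) 4 'aaaa'
  5: (2,0) 1 'a'
  6: (0,1) 0 ''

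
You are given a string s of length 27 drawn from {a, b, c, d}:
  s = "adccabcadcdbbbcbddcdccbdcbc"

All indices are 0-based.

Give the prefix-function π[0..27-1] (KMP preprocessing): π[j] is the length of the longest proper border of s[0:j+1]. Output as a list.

π[0] = 0
j=1 s[j]='d': π[1]=0 (border '')
j=2 s[j]='c': π[2]=0 (border '')
j=3 s[j]='c': π[3]=0 (border '')
j=4 s[j]='a': π[4]=1 (border 'a')
j=5 s[j]='b': k: 1→0; π[5]=0 (border '')
j=6 s[j]='c': π[6]=0 (border '')
j=7 s[j]='a': π[7]=1 (border 'a')
j=8 s[j]='d': π[8]=2 (border 'ad')
j=9 s[j]='c': π[9]=3 (border 'adc')
j=10 s[j]='d': k: 3→0; π[10]=0 (border '')
j=11 s[j]='b': π[11]=0 (border '')
j=12 s[j]='b': π[12]=0 (border '')
j=13 s[j]='b': π[13]=0 (border '')
j=14 s[j]='c': π[14]=0 (border '')
j=15 s[j]='b': π[15]=0 (border '')
j=16 s[j]='d': π[16]=0 (border '')
j=17 s[j]='d': π[17]=0 (border '')
j=18 s[j]='c': π[18]=0 (border '')
j=19 s[j]='d': π[19]=0 (border '')
j=20 s[j]='c': π[20]=0 (border '')
j=21 s[j]='c': π[21]=0 (border '')
j=22 s[j]='b': π[22]=0 (border '')
j=23 s[j]='d': π[23]=0 (border '')
j=24 s[j]='c': π[24]=0 (border '')
j=25 s[j]='b': π[25]=0 (border '')
j=26 s[j]='c': π[26]=0 (border '')

[0, 0, 0, 0, 1, 0, 0, 1, 2, 3, 0, 0, 0, 0, 0, 0, 0, 0, 0, 0, 0, 0, 0, 0, 0, 0, 0]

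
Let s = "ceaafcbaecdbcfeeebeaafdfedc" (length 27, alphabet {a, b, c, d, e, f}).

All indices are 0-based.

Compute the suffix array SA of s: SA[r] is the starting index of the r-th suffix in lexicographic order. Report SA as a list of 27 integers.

[2, 19, 7, 3, 20, 6, 11, 17, 26, 5, 9, 0, 12, 10, 25, 22, 1, 18, 16, 8, 24, 15, 14, 4, 21, 23, 13]

sorted suffixes:
  #0 SA[0]=2  'aafcbaecdbcfeeebeaafdfedc'
  #1 SA[1]=19  'aafdfedc'
  #2 SA[2]=7  'aecdbcfeeebeaafdfedc'
  #3 SA[3]=3  'afcbaecdbcfeeebeaafdfedc'
  #4 SA[4]=20  'afdfedc'
  #5 SA[5]=6  'baecdbcfeeebeaafdfedc'
  #6 SA[6]=11  'bcfeeebeaafdfedc'
  #7 SA[7]=17  'beaafdfedc'
  #8 SA[8]=26  'c'
  #9 SA[9]=5  'cbaecdbcfeeebeaafdfedc'
  #10 SA[10]=9  'cdbcfeeebeaafdfedc'
  #11 SA[11]=0  'ceaafcbaecdbcfeeebeaafdfedc'
  #12 SA[12]=12  'cfeeebeaafdfedc'
  #13 SA[13]=10  'dbcfeeebeaafdfedc'
  #14 SA[14]=25  'dc'
  #15 SA[15]=22  'dfedc'
  #16 SA[16]=1  'eaafcbaecdbcfeeebeaafdfedc'
  #17 SA[17]=18  'eaafdfedc'
  #18 SA[18]=16  'ebeaafdfedc'
  #19 SA[19]=8  'ecdbcfeeebeaafdfedc'
  #20 SA[20]=24  'edc'
  #21 SA[21]=15  'eebeaafdfedc'
  #22 SA[22]=14  'eeebeaafdfedc'
  #23 SA[23]=4  'fcbaecdbcfeeebeaafdfedc'
  #24 SA[24]=21  'fdfedc'
  #25 SA[25]=23  'fedc'
  #26 SA[26]=13  'feeebeaafdfedc'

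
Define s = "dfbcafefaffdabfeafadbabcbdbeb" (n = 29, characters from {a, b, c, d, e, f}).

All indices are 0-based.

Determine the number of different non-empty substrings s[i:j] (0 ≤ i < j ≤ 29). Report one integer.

rank→(start, suffix):
  0 → (21, 'abcbdbeb')
  1 → (12, 'abfeafadbabcbdbeb')
  2 → (18, 'adbabcbdbeb')
  3 → (16, 'afadbabcbdbeb')
  4 → (4, 'afefaffdabfeafadbabcbdbeb')
  5 → (8, 'affdabfeafadbabcbdbeb')
  6 → (28, 'b')
  7 → (20, 'babcbdbeb')
  8 → (2, 'bcafefaffdabfeafadbabcbdbeb')
  9 → (22, 'bcbdbeb')
  10 → (24, 'bdbeb')
  11 → (26, 'beb')
  12 → (13, 'bfeafadbabcbdbeb')
  13 → (3, 'cafefaffdabfeafadbabcbdbeb')
  14 → (23, 'cbdbeb')
  15 → (11, 'dabfeafadbabcbdbeb')
  16 → (19, 'dbabcbdbeb')
  17 → (25, 'dbeb')
  18 → (0, 'dfbcafefaffdabfeafadbabcbdbeb')
  19 → (15, 'eafadbabcbdbeb')
  20 → (27, 'eb')
  21 → (6, 'efaffdabfeafadbabcbdbeb')
  22 → (17, 'fadbabcbdbeb')
  23 → (7, 'faffdabfeafadbabcbdbeb')
  24 → (1, 'fbcafefaffdabfeafadbabcbdbeb')
  25 → (10, 'fdabfeafadbabcbdbeb')
  26 → (14, 'feafadbabcbdbeb')
  27 → (5, 'fefaffdabfeafadbabcbdbeb')
  28 → (9, 'ffdabfeafadbabcbdbeb')

SA = [21, 12, 18, 16, 4, 8, 28, 20, 2, 22, 24, 26, 13, 3, 23, 11, 19, 25, 0, 15, 27, 6, 17, 7, 1, 10, 14, 5, 9]
rank  pair      lcp
   1  s[21:],s[12:]  2  'ab'
   2  s[12:],s[18:]  1  'a'
   3  s[18:],s[16:]  1  'a'
   4  s[16:],s[4:]  2  'af'
   5  s[4:],s[8:]  2  'af'
   6  s[8:],s[28:]  0  ''
   7  s[28:],s[20:]  1  'b'
   8  s[20:],s[2:]  1  'b'
   9  s[2:],s[22:]  2  'bc'
  10  s[22:],s[24:]  1  'b'
  11  s[24:],s[26:]  1  'b'
  12  s[26:],s[13:]  1  'b'
  13  s[13:],s[3:]  0  ''
  14  s[3:],s[23:]  1  'c'
  15  s[23:],s[11:]  0  ''
  16  s[11:],s[19:]  1  'd'
  17  s[19:],s[25:]  2  'db'
  18  s[25:],s[0:]  1  'd'
  19  s[0:],s[15:]  0  ''
  20  s[15:],s[27:]  1  'e'
  21  s[27:],s[6:]  1  'e'
  22  s[6:],s[17:]  0  ''
  23  s[17:],s[7:]  2  'fa'
  24  s[7:],s[1:]  1  'f'
  25  s[1:],s[10:]  1  'f'
  26  s[10:],s[14:]  1  'f'
  27  s[14:],s[5:]  2  'fe'
  28  s[5:],s[9:]  1  'f'

n(n+1)/2 = 29·30/2 = 435
Σ LCP = 0 + 2 + 1 + 1 + 2 + 2 + 0 + 1 + 1 + 2 + 1 + 1 + 1 + 0 + 1 + 0 + 1 + 2 + 1 + 0 + 1 + 1 + 0 + 2 + 1 + 1 + 1 + 2 + 1 = 30
distinct = 435 − 30 = 405

405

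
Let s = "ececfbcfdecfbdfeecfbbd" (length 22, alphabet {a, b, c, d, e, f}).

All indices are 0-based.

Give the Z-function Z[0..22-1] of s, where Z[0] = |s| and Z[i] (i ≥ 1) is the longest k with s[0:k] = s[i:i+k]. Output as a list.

Z[0]=22
i=1: outside box; Z[1]=0
i=2: outside box; Z[2]=2 grow→box=[2,4)
i=3: min(r-i=1, Z[1]=0)=0; Z[3]=0
i=4: outside box; Z[4]=0
i=5: outside box; Z[5]=0
i=6: outside box; Z[6]=0
i=7: outside box; Z[7]=0
i=8: outside box; Z[8]=0
i=9: outside box; Z[9]=2 grow→box=[9,11)
i=10: min(r-i=1, Z[1]=0)=0; Z[10]=0
i=11: outside box; Z[11]=0
i=12: outside box; Z[12]=0
i=13: outside box; Z[13]=0
i=14: outside box; Z[14]=0
i=15: outside box; Z[15]=1 grow→box=[15,16)
i=16: outside box; Z[16]=2 grow→box=[16,18)
i=17: min(r-i=1, Z[1]=0)=0; Z[17]=0
i=18: outside box; Z[18]=0
i=19: outside box; Z[19]=0
i=20: outside box; Z[20]=0
i=21: outside box; Z[21]=0

[22, 0, 2, 0, 0, 0, 0, 0, 0, 2, 0, 0, 0, 0, 0, 1, 2, 0, 0, 0, 0, 0]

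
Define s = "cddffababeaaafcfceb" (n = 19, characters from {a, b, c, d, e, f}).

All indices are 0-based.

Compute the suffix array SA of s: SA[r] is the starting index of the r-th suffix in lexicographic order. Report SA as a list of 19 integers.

[10, 11, 5, 7, 12, 18, 6, 8, 0, 16, 14, 1, 2, 9, 17, 4, 15, 13, 3]

rank | idx | suffix
   0 |  10 | aaafcfceb
   1 |  11 | aafcfceb
   2 |   5 | ababeaaafcfceb
   3 |   7 | abeaaafcfceb
   4 |  12 | afcfceb
   5 |  18 | b
   6 |   6 | babeaaafcfceb
   7 |   8 | beaaafcfceb
   8 |   0 | cddffababeaaafcfceb
   9 |  16 | ceb
  10 |  14 | cfceb
  11 |   1 | ddffababeaaafcfceb
  12 |   2 | dffababeaaafcfceb
  13 |   9 | eaaafcfceb
  14 |  17 | eb
  15 |   4 | fababeaaafcfceb
  16 |  15 | fceb
  17 |  13 | fcfceb
  18 |   3 | ffababeaaafcfceb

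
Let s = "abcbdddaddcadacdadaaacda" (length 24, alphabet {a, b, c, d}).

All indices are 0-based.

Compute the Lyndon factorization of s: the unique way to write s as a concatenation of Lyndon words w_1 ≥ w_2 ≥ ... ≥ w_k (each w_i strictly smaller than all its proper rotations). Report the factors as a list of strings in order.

emit factor 1: 'abcbdddaddcadacdad' (i=0, period=18)
emit factor 2: 'aaacd' (i=18, period=5)
emit factor 3: 'a' (i=23, period=1)

["abcbdddaddcadacdad", "aaacd", "a"]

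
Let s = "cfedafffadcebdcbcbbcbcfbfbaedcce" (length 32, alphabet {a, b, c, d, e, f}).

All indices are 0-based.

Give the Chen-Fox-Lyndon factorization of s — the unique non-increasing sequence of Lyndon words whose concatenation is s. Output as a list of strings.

emit factor 1: 'cfed' (i=0, period=4)
emit factor 2: 'afff' (i=4, period=4)
emit factor 3: 'adcebdcbcbbcbcfbfbaedcce' (i=8, period=24)

["cfed", "afff", "adcebdcbcbbcbcfbfbaedcce"]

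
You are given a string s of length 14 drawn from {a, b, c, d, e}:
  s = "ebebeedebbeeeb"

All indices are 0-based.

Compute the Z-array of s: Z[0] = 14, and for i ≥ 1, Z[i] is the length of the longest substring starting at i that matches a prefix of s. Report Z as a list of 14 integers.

[14, 0, 3, 0, 1, 1, 0, 2, 0, 0, 1, 1, 2, 0]

Z[0]=14
i=1: i≥r, start 0; Z[1]=0
i=2: i≥r, start 0; Z[2]=3 scan→box=[2,5)
i=3: min(r-i=2, Z[1]=0)=0; Z[3]=0
i=4: min(r-i=1, Z[2]=3)=1; Z[4]=1
i=5: i≥r, start 0; Z[5]=1 scan→box=[5,6)
i=6: i≥r, start 0; Z[6]=0
i=7: i≥r, start 0; Z[7]=2 scan→box=[7,9)
i=8: min(r-i=1, Z[1]=0)=0; Z[8]=0
i=9: i≥r, start 0; Z[9]=0
i=10: i≥r, start 0; Z[10]=1 scan→box=[10,11)
i=11: i≥r, start 0; Z[11]=1 scan→box=[11,12)
i=12: i≥r, start 0; Z[12]=2 scan→box=[12,14)
i=13: min(r-i=1, Z[1]=0)=0; Z[13]=0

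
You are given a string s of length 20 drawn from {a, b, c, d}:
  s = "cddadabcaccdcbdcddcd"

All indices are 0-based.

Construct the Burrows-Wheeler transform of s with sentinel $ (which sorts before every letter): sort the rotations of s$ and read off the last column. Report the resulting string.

ddcdacbdadc$dcadcdbcc

rank  rotation               last
    0  $cddadabcaccdcbdcddcd  d
    1  abcaccdcbdcddcd$cddad  d
    2  accdcbdcddcd$cddadabc  c
    3  adabcaccdcbdcddcd$cdd  d
    4  bcaccdcbdcddcd$cddada  a
    5  bdcddcd$cddadabcaccdc  c
    6  caccdcbdcddcd$cddadab  b
    7  cbdcddcd$cddadabcaccd  d
    8  ccdcbdcddcd$cddadabca  a
    9  cd$cddadabcaccdcbdcdd  d
   10  cdcbdcddcd$cddadabcac  c
   11  cddadabcaccdcbdcddcd$  $
   12  cddcd$cddadabcaccdcbd  d
   13  d$cddadabcaccdcbdcddc  c
   14  dabcaccdcbdcddcd$cdda  a
   15  dadabcaccdcbdcddcd$cd  d
   16  dcbdcddcd$cddadabcacc  c
   17  dcd$cddadabcaccdcbdcd  d
   18  dcddcd$cddadabcaccdcb  b
   19  ddadabcaccdcbdcddcd$c  c
   20  ddcd$cddadabcaccdcbdc  c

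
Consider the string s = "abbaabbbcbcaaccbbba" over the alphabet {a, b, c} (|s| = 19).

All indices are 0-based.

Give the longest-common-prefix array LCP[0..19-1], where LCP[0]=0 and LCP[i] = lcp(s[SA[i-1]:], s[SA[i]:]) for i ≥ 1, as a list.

sorted suffixes:
  #0 SA[0]=18  'a'
  #1 SA[1]=3  'aabbbcbcaaccbbba'
  #2 SA[2]=11  'aaccbbba'
  #3 SA[3]=0  'abbaabbbcbcaaccbbba'
  #4 SA[4]=4  'abbbcbcaaccbbba'
  #5 SA[5]=12  'accbbba'
  #6 SA[6]=17  'ba'
  #7 SA[7]=2  'baabbbcbcaaccbbba'
  #8 SA[8]=16  'bba'
  #9 SA[9]=1  'bbaabbbcbcaaccbbba'
  #10 SA[10]=15  'bbba'
  #11 SA[11]=5  'bbbcbcaaccbbba'
  #12 SA[12]=6  'bbcbcaaccbbba'
  #13 SA[13]=9  'bcaaccbbba'
  #14 SA[14]=7  'bcbcaaccbbba'
  #15 SA[15]=10  'caaccbbba'
  #16 SA[16]=14  'cbbba'
  #17 SA[17]=8  'cbcaaccbbba'
  #18 SA[18]=13  'ccbbba'

SA = [18, 3, 11, 0, 4, 12, 17, 2, 16, 1, 15, 5, 6, 9, 7, 10, 14, 8, 13]
[i] adj suffixes → lcp
  [1] 18/3 → 1 ('a')
  [2] 3/11 → 2 ('aa')
  [3] 11/0 → 1 ('a')
  [4] 0/4 → 3 ('abb')
  [5] 4/12 → 1 ('a')
  [6] 12/17 → 0 ('')
  [7] 17/2 → 2 ('ba')
  [8] 2/16 → 1 ('b')
  [9] 16/1 → 3 ('bba')
  [10] 1/15 → 2 ('bb')
  [11] 15/5 → 3 ('bbb')
  [12] 5/6 → 2 ('bb')
  [13] 6/9 → 1 ('b')
  [14] 9/7 → 2 ('bc')
  [15] 7/10 → 0 ('')
  [16] 10/14 → 1 ('c')
  [17] 14/8 → 2 ('cb')
  [18] 8/13 → 1 ('c')

[0, 1, 2, 1, 3, 1, 0, 2, 1, 3, 2, 3, 2, 1, 2, 0, 1, 2, 1]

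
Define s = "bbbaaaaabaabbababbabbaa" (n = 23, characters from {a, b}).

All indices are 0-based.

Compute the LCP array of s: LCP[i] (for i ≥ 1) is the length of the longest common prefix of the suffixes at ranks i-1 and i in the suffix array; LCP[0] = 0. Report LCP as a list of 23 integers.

[0, 1, 2, 4, 3, 2, 3, 1, 3, 2, 4, 5, 0, 3, 3, 2, 3, 5, 1, 4, 3, 4, 2]

rank→(start, suffix):
  0 → (22, 'a')
  1 → (21, 'aa')
  2 → (3, 'aaaaabaabbababbabbaa')
  3 → (4, 'aaaabaabbababbabbaa')
  4 → (5, 'aaabaabbababbabbaa')
  5 → (6, 'aabaabbababbabbaa')
  6 → (9, 'aabbababbabbaa')
  7 → (7, 'abaabbababbabbaa')
  8 → (13, 'ababbabbaa')
  9 → (18, 'abbaa')
  10 → (10, 'abbababbabbaa')
  11 → (15, 'abbabbaa')
  12 → (20, 'baa')
  13 → (2, 'baaaaabaabbababbabbaa')
  14 → (8, 'baabbababbabbaa')
  15 → (12, 'bababbabbaa')
  16 → (17, 'babbaa')
  17 → (14, 'babbabbaa')
  18 → (19, 'bbaa')
  19 → (1, 'bbaaaaabaabbababbabbaa')
  20 → (11, 'bbababbabbaa')
  21 → (16, 'bbabbaa')
  22 → (0, 'bbbaaaaabaabbababbabbaa')

SA = [22, 21, 3, 4, 5, 6, 9, 7, 13, 18, 10, 15, 20, 2, 8, 12, 17, 14, 19, 1, 11, 16, 0]
i: (SA[i-1],SA[i]) lcp shared
  1: (22,21) 1 'a'
  2: (21,3) 2 'aa'
  3: (3,4) 4 'aaaa'
  4: (4,5) 3 'aaa'
  5: (5,6) 2 'aa'
  6: (6,9) 3 'aab'
  7: (9,7) 1 'a'
  8: (7,13) 3 'aba'
  9: (13,18) 2 'ab'
  10: (18,10) 4 'abba'
  11: (10,15) 5 'abbab'
  12: (15,20) 0 ''
  13: (20,2) 3 'baa'
  14: (2,8) 3 'baa'
  15: (8,12) 2 'ba'
  16: (12,17) 3 'bab'
  17: (17,14) 5 'babba'
  18: (14,19) 1 'b'
  19: (19,1) 4 'bbaa'
  20: (1,11) 3 'bba'
  21: (11,16) 4 'bbab'
  22: (16,0) 2 'bb'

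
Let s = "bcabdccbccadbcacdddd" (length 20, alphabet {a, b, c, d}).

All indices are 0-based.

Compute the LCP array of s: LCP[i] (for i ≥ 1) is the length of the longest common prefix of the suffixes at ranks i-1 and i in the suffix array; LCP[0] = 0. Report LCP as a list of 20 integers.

rank→(start, suffix):
  0 → (2, 'abdccbccadbcacdddd')
  1 → (14, 'acdddd')
  2 → (10, 'adbcacdddd')
  3 → (0, 'bcabdccbccadbcacdddd')
  4 → (12, 'bcacdddd')
  5 → (7, 'bccadbcacdddd')
  6 → (3, 'bdccbccadbcacdddd')
  7 → (1, 'cabdccbccadbcacdddd')
  8 → (13, 'cacdddd')
  9 → (9, 'cadbcacdddd')
  10 → (6, 'cbccadbcacdddd')
  11 → (8, 'ccadbcacdddd')
  12 → (5, 'ccbccadbcacdddd')
  13 → (15, 'cdddd')
  14 → (19, 'd')
  15 → (11, 'dbcacdddd')
  16 → (4, 'dccbccadbcacdddd')
  17 → (18, 'dd')
  18 → (17, 'ddd')
  19 → (16, 'dddd')

SA = [2, 14, 10, 0, 12, 7, 3, 1, 13, 9, 6, 8, 5, 15, 19, 11, 4, 18, 17, 16]
rank  pair      lcp
   1  s[2:],s[14:]  1  'a'
   2  s[14:],s[10:]  1  'a'
   3  s[10:],s[0:]  0  ''
   4  s[0:],s[12:]  3  'bca'
   5  s[12:],s[7:]  2  'bc'
   6  s[7:],s[3:]  1  'b'
   7  s[3:],s[1:]  0  ''
   8  s[1:],s[13:]  2  'ca'
   9  s[13:],s[9:]  2  'ca'
  10  s[9:],s[6:]  1  'c'
  11  s[6:],s[8:]  1  'c'
  12  s[8:],s[5:]  2  'cc'
  13  s[5:],s[15:]  1  'c'
  14  s[15:],s[19:]  0  ''
  15  s[19:],s[11:]  1  'd'
  16  s[11:],s[4:]  1  'd'
  17  s[4:],s[18:]  1  'd'
  18  s[18:],s[17:]  2  'dd'
  19  s[17:],s[16:]  3  'ddd'

[0, 1, 1, 0, 3, 2, 1, 0, 2, 2, 1, 1, 2, 1, 0, 1, 1, 1, 2, 3]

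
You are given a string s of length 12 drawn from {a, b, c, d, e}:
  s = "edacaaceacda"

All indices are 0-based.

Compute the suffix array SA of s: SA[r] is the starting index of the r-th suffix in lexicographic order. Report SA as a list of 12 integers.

rank | idx | suffix
   0 |  11 | a
   1 |   4 | aaceacda
   2 |   2 | acaaceacda
   3 |   8 | acda
   4 |   5 | aceacda
   5 |   3 | caaceacda
   6 |   9 | cda
   7 |   6 | ceacda
   8 |  10 | da
   9 |   1 | dacaaceacda
  10 |   7 | eacda
  11 |   0 | edacaaceacda

[11, 4, 2, 8, 5, 3, 9, 6, 10, 1, 7, 0]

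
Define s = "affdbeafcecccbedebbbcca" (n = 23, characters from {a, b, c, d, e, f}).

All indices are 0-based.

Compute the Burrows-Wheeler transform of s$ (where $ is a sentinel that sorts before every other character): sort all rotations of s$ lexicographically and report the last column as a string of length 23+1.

ace$ebbdcccbceffebdcbafa

rank  rotation                  last
    0  $affdbeafcecccbedebbbcca  a
    1  a$affdbeafcecccbedebbbcc  c
    2  afcecccbedebbbcca$affdbe  e
    3  affdbeafcecccbedebbbcca$  $
    4  bbbcca$affdbeafcecccbede  e
    5  bbcca$affdbeafcecccbedeb  b
    6  bcca$affdbeafcecccbedebb  b
    7  beafcecccbedebbbcca$affd  d
    8  bedebbbcca$affdbeafceccc  c
    9  ca$affdbeafcecccbedebbbc  c
   10  cbedebbbcca$affdbeafcecc  c
   11  cca$affdbeafcecccbedebbb  b
   12  ccbedebbbcca$affdbeafcec  c
   13  cccbedebbbcca$affdbeafce  e
   14  cecccbedebbbcca$affdbeaf  f
   15  dbeafcecccbedebbbcca$aff  f
   16  debbbcca$affdbeafcecccbe  e
   17  eafcecccbedebbbcca$affdb  b
   18  ebbbcca$affdbeafcecccbed  d
   19  ecccbedebbbcca$affdbeafc  c
   20  edebbbcca$affdbeafcecccb  b
   21  fcecccbedebbbcca$affdbea  a
   22  fdbeafcecccbedebbbcca$af  f
   23  ffdbeafcecccbedebbbcca$a  a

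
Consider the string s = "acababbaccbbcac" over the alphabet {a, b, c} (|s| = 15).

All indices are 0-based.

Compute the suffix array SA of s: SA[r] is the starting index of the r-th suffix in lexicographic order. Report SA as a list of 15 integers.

rank→(start, suffix):
  0 → (2, 'ababbaccbbcac')
  1 → (4, 'abbaccbbcac')
  2 → (13, 'ac')
  3 → (0, 'acababbaccbbcac')
  4 → (7, 'accbbcac')
  5 → (3, 'babbaccbbcac')
  6 → (6, 'baccbbcac')
  7 → (5, 'bbaccbbcac')
  8 → (10, 'bbcac')
  9 → (11, 'bcac')
  10 → (14, 'c')
  11 → (1, 'cababbaccbbcac')
  12 → (12, 'cac')
  13 → (9, 'cbbcac')
  14 → (8, 'ccbbcac')

[2, 4, 13, 0, 7, 3, 6, 5, 10, 11, 14, 1, 12, 9, 8]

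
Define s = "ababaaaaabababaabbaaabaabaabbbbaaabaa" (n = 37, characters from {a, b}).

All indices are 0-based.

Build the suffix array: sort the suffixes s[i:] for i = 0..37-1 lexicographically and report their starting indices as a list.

sorted suffixes:
  #0 SA[0]=36  'a'
  #1 SA[1]=35  'aa'
  #2 SA[2]=4  'aaaaabababaabbaaabaabaabbbbaaabaa'
  #3 SA[3]=5  'aaaabababaabbaaabaabaabbbbaaabaa'
  #4 SA[4]=31  'aaabaa'
  #5 SA[5]=18  'aaabaabaabbbbaaabaa'
  #6 SA[6]=6  'aaabababaabbaaabaabaabbbbaaabaa'
  #7 SA[7]=32  'aabaa'
  #8 SA[8]=19  'aabaabaabbbbaaabaa'
  #9 SA[9]=22  'aabaabbbbaaabaa'
  #10 SA[10]=7  'aabababaabbaaabaabaabbbbaaabaa'
  #11 SA[11]=14  'aabbaaabaabaabbbbaaabaa'
  #12 SA[12]=25  'aabbbbaaabaa'
  #13 SA[13]=33  'abaa'
  #14 SA[14]=2  'abaaaaabababaabbaaabaabaabbbbaaabaa'
  #15 SA[15]=20  'abaabaabbbbaaabaa'
  #16 SA[16]=12  'abaabbaaabaabaabbbbaaabaa'
  #17 SA[17]=23  'abaabbbbaaabaa'
  #18 SA[18]=0  'ababaaaaabababaabbaaabaabaabbbbaaabaa'
  #19 SA[19]=10  'ababaabbaaabaabaabbbbaaabaa'
  #20 SA[20]=8  'abababaabbaaabaabaabbbbaaabaa'
  #21 SA[21]=15  'abbaaabaabaabbbbaaabaa'
  #22 SA[22]=26  'abbbbaaabaa'
  #23 SA[23]=34  'baa'
  #24 SA[24]=3  'baaaaabababaabbaaabaabaabbbbaaabaa'
  #25 SA[25]=30  'baaabaa'
  #26 SA[26]=17  'baaabaabaabbbbaaabaa'
  #27 SA[27]=21  'baabaabbbbaaabaa'
  #28 SA[28]=13  'baabbaaabaabaabbbbaaabaa'
  #29 SA[29]=24  'baabbbbaaabaa'
  #30 SA[30]=1  'babaaaaabababaabbaaabaabaabbbbaaabaa'
  #31 SA[31]=11  'babaabbaaabaabaabbbbaaabaa'
  #32 SA[32]=9  'bababaabbaaabaabaabbbbaaabaa'
  #33 SA[33]=29  'bbaaabaa'
  #34 SA[34]=16  'bbaaabaabaabbbbaaabaa'
  #35 SA[35]=28  'bbbaaabaa'
  #36 SA[36]=27  'bbbbaaabaa'

[36, 35, 4, 5, 31, 18, 6, 32, 19, 22, 7, 14, 25, 33, 2, 20, 12, 23, 0, 10, 8, 15, 26, 34, 3, 30, 17, 21, 13, 24, 1, 11, 9, 29, 16, 28, 27]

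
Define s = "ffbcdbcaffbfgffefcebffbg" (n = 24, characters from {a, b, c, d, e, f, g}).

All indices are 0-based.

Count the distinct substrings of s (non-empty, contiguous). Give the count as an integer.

sorted suffixes:
  #0 SA[0]=7  'affbfgffefcebffbg'
  #1 SA[1]=5  'bcaffbfgffefcebffbg'
  #2 SA[2]=2  'bcdbcaffbfgffefcebffbg'
  #3 SA[3]=19  'bffbg'
  #4 SA[4]=10  'bfgffefcebffbg'
  #5 SA[5]=22  'bg'
  #6 SA[6]=6  'caffbfgffefcebffbg'
  #7 SA[7]=3  'cdbcaffbfgffefcebffbg'
  #8 SA[8]=17  'cebffbg'
  #9 SA[9]=4  'dbcaffbfgffefcebffbg'
  #10 SA[10]=18  'ebffbg'
  #11 SA[11]=15  'efcebffbg'
  #12 SA[12]=1  'fbcdbcaffbfgffefcebffbg'
  #13 SA[13]=9  'fbfgffefcebffbg'
  #14 SA[14]=21  'fbg'
  #15 SA[15]=16  'fcebffbg'
  #16 SA[16]=14  'fefcebffbg'
  #17 SA[17]=0  'ffbcdbcaffbfgffefcebffbg'
  #18 SA[18]=8  'ffbfgffefcebffbg'
  #19 SA[19]=20  'ffbg'
  #20 SA[20]=13  'ffefcebffbg'
  #21 SA[21]=11  'fgffefcebffbg'
  #22 SA[22]=23  'g'
  #23 SA[23]=12  'gffefcebffbg'

SA = [7, 5, 2, 19, 10, 22, 6, 3, 17, 4, 18, 15, 1, 9, 21, 16, 14, 0, 8, 20, 13, 11, 23, 12]
[i] adj suffixes → lcp
  [1] 7/5 → 0 ('')
  [2] 5/2 → 2 ('bc')
  [3] 2/19 → 1 ('b')
  [4] 19/10 → 2 ('bf')
  [5] 10/22 → 1 ('b')
  [6] 22/6 → 0 ('')
  [7] 6/3 → 1 ('c')
  [8] 3/17 → 1 ('c')
  [9] 17/4 → 0 ('')
  [10] 4/18 → 0 ('')
  [11] 18/15 → 1 ('e')
  [12] 15/1 → 0 ('')
  [13] 1/9 → 2 ('fb')
  [14] 9/21 → 2 ('fb')
  [15] 21/16 → 1 ('f')
  [16] 16/14 → 1 ('f')
  [17] 14/0 → 1 ('f')
  [18] 0/8 → 3 ('ffb')
  [19] 8/20 → 3 ('ffb')
  [20] 20/13 → 2 ('ff')
  [21] 13/11 → 1 ('f')
  [22] 11/23 → 0 ('')
  [23] 23/12 → 1 ('g')

n(n+1)/2 = 24·25/2 = 300
Σ LCP = 0 + 0 + 2 + 1 + 2 + 1 + 0 + 1 + 1 + 0 + 0 + 1 + 0 + 2 + 2 + 1 + 1 + 1 + 3 + 3 + 2 + 1 + 0 + 1 = 26
distinct = 300 − 26 = 274

274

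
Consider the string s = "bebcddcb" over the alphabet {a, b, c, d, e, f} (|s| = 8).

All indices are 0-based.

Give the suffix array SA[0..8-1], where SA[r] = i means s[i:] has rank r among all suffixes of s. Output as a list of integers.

[7, 2, 0, 6, 3, 5, 4, 1]

sorted suffixes:
  #0 SA[0]=7  'b'
  #1 SA[1]=2  'bcddcb'
  #2 SA[2]=0  'bebcddcb'
  #3 SA[3]=6  'cb'
  #4 SA[4]=3  'cddcb'
  #5 SA[5]=5  'dcb'
  #6 SA[6]=4  'ddcb'
  #7 SA[7]=1  'ebcddcb'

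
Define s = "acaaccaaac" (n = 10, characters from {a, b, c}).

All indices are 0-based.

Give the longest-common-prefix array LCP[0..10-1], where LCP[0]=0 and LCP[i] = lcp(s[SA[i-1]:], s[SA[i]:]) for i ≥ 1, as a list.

[0, 2, 3, 1, 2, 2, 0, 1, 3, 1]

rank→(start, suffix):
  0 → (6, 'aaac')
  1 → (7, 'aac')
  2 → (2, 'aaccaaac')
  3 → (8, 'ac')
  4 → (0, 'acaaccaaac')
  5 → (3, 'accaaac')
  6 → (9, 'c')
  7 → (5, 'caaac')
  8 → (1, 'caaccaaac')
  9 → (4, 'ccaaac')

SA = [6, 7, 2, 8, 0, 3, 9, 5, 1, 4]
rank  pair      lcp
   1  s[6:],s[7:]  2  'aa'
   2  s[7:],s[2:]  3  'aac'
   3  s[2:],s[8:]  1  'a'
   4  s[8:],s[0:]  2  'ac'
   5  s[0:],s[3:]  2  'ac'
   6  s[3:],s[9:]  0  ''
   7  s[9:],s[5:]  1  'c'
   8  s[5:],s[1:]  3  'caa'
   9  s[1:],s[4:]  1  'c'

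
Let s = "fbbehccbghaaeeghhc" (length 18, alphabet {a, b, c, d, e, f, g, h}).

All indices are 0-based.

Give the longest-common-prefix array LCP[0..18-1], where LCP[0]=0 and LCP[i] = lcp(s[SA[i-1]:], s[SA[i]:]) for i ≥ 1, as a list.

rank→(start, suffix):
  0 → (10, 'aaeeghhc')
  1 → (11, 'aeeghhc')
  2 → (1, 'bbehccbghaaeeghhc')
  3 → (2, 'behccbghaaeeghhc')
  4 → (7, 'bghaaeeghhc')
  5 → (17, 'c')
  6 → (6, 'cbghaaeeghhc')
  7 → (5, 'ccbghaaeeghhc')
  8 → (12, 'eeghhc')
  9 → (13, 'eghhc')
  10 → (3, 'ehccbghaaeeghhc')
  11 → (0, 'fbbehccbghaaeeghhc')
  12 → (8, 'ghaaeeghhc')
  13 → (14, 'ghhc')
  14 → (9, 'haaeeghhc')
  15 → (16, 'hc')
  16 → (4, 'hccbghaaeeghhc')
  17 → (15, 'hhc')

SA = [10, 11, 1, 2, 7, 17, 6, 5, 12, 13, 3, 0, 8, 14, 9, 16, 4, 15]
[i] adj suffixes → lcp
  [1] 10/11 → 1 ('a')
  [2] 11/1 → 0 ('')
  [3] 1/2 → 1 ('b')
  [4] 2/7 → 1 ('b')
  [5] 7/17 → 0 ('')
  [6] 17/6 → 1 ('c')
  [7] 6/5 → 1 ('c')
  [8] 5/12 → 0 ('')
  [9] 12/13 → 1 ('e')
  [10] 13/3 → 1 ('e')
  [11] 3/0 → 0 ('')
  [12] 0/8 → 0 ('')
  [13] 8/14 → 2 ('gh')
  [14] 14/9 → 0 ('')
  [15] 9/16 → 1 ('h')
  [16] 16/4 → 2 ('hc')
  [17] 4/15 → 1 ('h')

[0, 1, 0, 1, 1, 0, 1, 1, 0, 1, 1, 0, 0, 2, 0, 1, 2, 1]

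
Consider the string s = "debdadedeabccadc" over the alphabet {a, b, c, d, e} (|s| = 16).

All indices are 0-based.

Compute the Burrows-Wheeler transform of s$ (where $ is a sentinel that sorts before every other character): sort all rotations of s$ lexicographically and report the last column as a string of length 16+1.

rank  rotation           last
    0  $debdadedeabccadc  c
    1  abccadc$debdadede  e
    2  adc$debdadedeabcc  c
    3  adedeabccadc$debd  d
    4  bccadc$debdadedea  a
    5  bdadedeabccadc$de  e
    6  c$debdadedeabccad  d
    7  cadc$debdadedeabc  c
    8  ccadc$debdadedeab  b
    9  dadedeabccadc$deb  b
   10  dc$debdadedeabcca  a
   11  deabccadc$debdade  e
   12  debdadedeabccadc$  $
   13  dedeabccadc$debda  a
   14  eabccadc$debdaded  d
   15  ebdadedeabccadc$d  d
   16  edeabccadc$debdad  d

cecdaedcbbae$addd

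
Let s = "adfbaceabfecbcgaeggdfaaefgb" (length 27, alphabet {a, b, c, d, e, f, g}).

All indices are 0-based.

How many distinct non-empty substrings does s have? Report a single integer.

356

rank→(start, suffix):
  0 → (21, 'aaefgb')
  1 → (7, 'abfecbcgaeggdfaaefgb')
  2 → (4, 'aceabfecbcgaeggdfaaefgb')
  3 → (0, 'adfbaceabfecbcgaeggdfaaefgb')
  4 → (22, 'aefgb')
  5 → (15, 'aeggdfaaefgb')
  6 → (26, 'b')
  7 → (3, 'baceabfecbcgaeggdfaaefgb')
  8 → (12, 'bcgaeggdfaaefgb')
  9 → (8, 'bfecbcgaeggdfaaefgb')
  10 → (11, 'cbcgaeggdfaaefgb')
  11 → (5, 'ceabfecbcgaeggdfaaefgb')
  12 → (13, 'cgaeggdfaaefgb')
  13 → (19, 'dfaaefgb')
  14 → (1, 'dfbaceabfecbcgaeggdfaaefgb')
  15 → (6, 'eabfecbcgaeggdfaaefgb')
  16 → (10, 'ecbcgaeggdfaaefgb')
  17 → (23, 'efgb')
  18 → (16, 'eggdfaaefgb')
  19 → (20, 'faaefgb')
  20 → (2, 'fbaceabfecbcgaeggdfaaefgb')
  21 → (9, 'fecbcgaeggdfaaefgb')
  22 → (24, 'fgb')
  23 → (14, 'gaeggdfaaefgb')
  24 → (25, 'gb')
  25 → (18, 'gdfaaefgb')
  26 → (17, 'ggdfaaefgb')

SA = [21, 7, 4, 0, 22, 15, 26, 3, 12, 8, 11, 5, 13, 19, 1, 6, 10, 23, 16, 20, 2, 9, 24, 14, 25, 18, 17]
rank  pair      lcp
   1  s[21:],s[7:]  1  'a'
   2  s[7:],s[4:]  1  'a'
   3  s[4:],s[0:]  1  'a'
   4  s[0:],s[22:]  1  'a'
   5  s[22:],s[15:]  2  'ae'
   6  s[15:],s[26:]  0  ''
   7  s[26:],s[3:]  1  'b'
   8  s[3:],s[12:]  1  'b'
   9  s[12:],s[8:]  1  'b'
  10  s[8:],s[11:]  0  ''
  11  s[11:],s[5:]  1  'c'
  12  s[5:],s[13:]  1  'c'
  13  s[13:],s[19:]  0  ''
  14  s[19:],s[1:]  2  'df'
  15  s[1:],s[6:]  0  ''
  16  s[6:],s[10:]  1  'e'
  17  s[10:],s[23:]  1  'e'
  18  s[23:],s[16:]  1  'e'
  19  s[16:],s[20:]  0  ''
  20  s[20:],s[2:]  1  'f'
  21  s[2:],s[9:]  1  'f'
  22  s[9:],s[24:]  1  'f'
  23  s[24:],s[14:]  0  ''
  24  s[14:],s[25:]  1  'g'
  25  s[25:],s[18:]  1  'g'
  26  s[18:],s[17:]  1  'g'

n(n+1)/2 = 27·28/2 = 378
Σ LCP = 0 + 1 + 1 + 1 + 1 + 2 + 0 + 1 + 1 + 1 + 0 + 1 + 1 + 0 + 2 + 0 + 1 + 1 + 1 + 0 + 1 + 1 + 1 + 0 + 1 + 1 + 1 = 22
distinct = 378 − 22 = 356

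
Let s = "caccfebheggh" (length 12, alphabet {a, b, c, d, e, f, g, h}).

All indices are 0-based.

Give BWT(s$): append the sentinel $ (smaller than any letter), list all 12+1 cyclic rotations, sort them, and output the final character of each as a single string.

rank  rotation       last
    0  $caccfebheggh  h
    1  accfebheggh$c  c
    2  bheggh$caccfe  e
    3  caccfebheggh$  $
    4  ccfebheggh$ca  a
    5  cfebheggh$cac  c
    6  ebheggh$caccf  f
    7  eggh$caccfebh  h
    8  febheggh$cacc  c
    9  ggh$caccfebhe  e
   10  gh$caccfebheg  g
   11  h$caccfebhegg  g
   12  heggh$caccfeb  b

hce$acfhceggb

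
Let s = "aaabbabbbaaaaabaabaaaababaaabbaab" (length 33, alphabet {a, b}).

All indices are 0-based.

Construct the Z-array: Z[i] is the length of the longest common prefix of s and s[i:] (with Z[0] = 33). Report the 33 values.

Z[0]=33
i=1: fresh scan; Z[1]=2 scan→box=[1,3)
i=2: min(r-i=1, Z[1]=2)=1; Z[2]=1
i=3: fresh scan; Z[3]=0
i=4: fresh scan; Z[4]=0
i=5: fresh scan; Z[5]=1 scan→box=[5,6)
i=6: fresh scan; Z[6]=0
i=7: fresh scan; Z[7]=0
i=8: fresh scan; Z[8]=0
i=9: fresh scan; Z[9]=3 scan→box=[9,12)
i=10: min(r-i=2, Z[1]=2)=2; Z[10]=3 scan→box=[10,13)
i=11: min(r-i=2, Z[1]=2)=2; Z[11]=4 scan→box=[11,15)
i=12: min(r-i=3, Z[1]=2)=2; Z[12]=2
i=13: min(r-i=2, Z[2]=1)=1; Z[13]=1
i=14: min(r-i=1, Z[3]=0)=0; Z[14]=0
i=15: fresh scan; Z[15]=2 scan→box=[15,17)
i=16: min(r-i=1, Z[1]=2)=1; Z[16]=1
i=17: fresh scan; Z[17]=0
i=18: fresh scan; Z[18]=3 scan→box=[18,21)
i=19: min(r-i=2, Z[1]=2)=2; Z[19]=4 scan→box=[19,23)
i=20: min(r-i=3, Z[1]=2)=2; Z[20]=2
i=21: min(r-i=2, Z[2]=1)=1; Z[21]=1
i=22: min(r-i=1, Z[3]=0)=0; Z[22]=0
i=23: fresh scan; Z[23]=1 scan→box=[23,24)
i=24: fresh scan; Z[24]=0
i=25: fresh scan; Z[25]=6 scan→box=[25,31)
i=26: min(r-i=5, Z[1]=2)=2; Z[26]=2
i=27: min(r-i=4, Z[2]=1)=1; Z[27]=1
i=28: min(r-i=3, Z[3]=0)=0; Z[28]=0
i=29: min(r-i=2, Z[4]=0)=0; Z[29]=0
i=30: min(r-i=1, Z[5]=1)=1; Z[30]=2 scan→box=[30,32)
i=31: min(r-i=1, Z[1]=2)=1; Z[31]=1
i=32: fresh scan; Z[32]=0

[33, 2, 1, 0, 0, 1, 0, 0, 0, 3, 3, 4, 2, 1, 0, 2, 1, 0, 3, 4, 2, 1, 0, 1, 0, 6, 2, 1, 0, 0, 2, 1, 0]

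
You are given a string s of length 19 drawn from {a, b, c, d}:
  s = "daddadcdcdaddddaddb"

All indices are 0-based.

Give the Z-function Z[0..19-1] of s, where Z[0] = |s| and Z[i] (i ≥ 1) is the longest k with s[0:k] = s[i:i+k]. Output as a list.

[19, 0, 1, 3, 0, 1, 0, 1, 0, 4, 0, 1, 1, 1, 4, 0, 1, 1, 0]

Z[0]=19
i=1: i≥r, start 0; Z[1]=0
i=2: i≥r, start 0; Z[2]=1 grow→box=[2,3)
i=3: i≥r, start 0; Z[3]=3 grow→box=[3,6)
i=4: min(r-i=2, Z[1]=0)=0; Z[4]=0
i=5: min(r-i=1, Z[2]=1)=1; Z[5]=1
i=6: i≥r, start 0; Z[6]=0
i=7: i≥r, start 0; Z[7]=1 grow→box=[7,8)
i=8: i≥r, start 0; Z[8]=0
i=9: i≥r, start 0; Z[9]=4 grow→box=[9,13)
i=10: min(r-i=3, Z[1]=0)=0; Z[10]=0
i=11: min(r-i=2, Z[2]=1)=1; Z[11]=1
i=12: min(r-i=1, Z[3]=3)=1; Z[12]=1
i=13: i≥r, start 0; Z[13]=1 grow→box=[13,14)
i=14: i≥r, start 0; Z[14]=4 grow→box=[14,18)
i=15: min(r-i=3, Z[1]=0)=0; Z[15]=0
i=16: min(r-i=2, Z[2]=1)=1; Z[16]=1
i=17: min(r-i=1, Z[3]=3)=1; Z[17]=1
i=18: i≥r, start 0; Z[18]=0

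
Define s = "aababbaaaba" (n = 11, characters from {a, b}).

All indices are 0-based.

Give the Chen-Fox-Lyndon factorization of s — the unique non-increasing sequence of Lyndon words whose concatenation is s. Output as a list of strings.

emit factor 1: 'aababb' (i=0, period=6)
emit factor 2: 'aaab' (i=6, period=4)
emit factor 3: 'a' (i=10, period=1)

["aababb", "aaab", "a"]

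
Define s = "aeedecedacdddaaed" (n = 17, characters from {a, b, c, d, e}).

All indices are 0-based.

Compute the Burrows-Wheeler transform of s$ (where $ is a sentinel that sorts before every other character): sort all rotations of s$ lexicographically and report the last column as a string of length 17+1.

ddda$aeededcedacea

rank  rotation            last
    0  $aeedecedacdddaaed  d
    1  aaed$aeedecedacddd  d
    2  acdddaaed$aeedeced  d
    3  aed$aeedecedacddda  a
    4  aeedecedacdddaaed$  $
    5  cdddaaed$aeedeceda  a
    6  cedacdddaaed$aeede  e
    7  d$aeedecedacdddaae  e
    8  daaed$aeedecedacdd  d
    9  dacdddaaed$aeedece  e
   10  ddaaed$aeedecedacd  d
   11  dddaaed$aeedecedac  c
   12  decedacdddaaed$aee  e
   13  ecedacdddaaed$aeed  d
   14  ed$aeedecedacdddaa  a
   15  edacdddaaed$aeedec  c
   16  edecedacdddaaed$ae  e
   17  eedecedacdddaaed$a  a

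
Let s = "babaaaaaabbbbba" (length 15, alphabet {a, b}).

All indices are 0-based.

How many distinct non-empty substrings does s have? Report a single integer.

88

rank→(start, suffix):
  0 → (14, 'a')
  1 → (3, 'aaaaaabbbbba')
  2 → (4, 'aaaaabbbbba')
  3 → (5, 'aaaabbbbba')
  4 → (6, 'aaabbbbba')
  5 → (7, 'aabbbbba')
  6 → (1, 'abaaaaaabbbbba')
  7 → (8, 'abbbbba')
  8 → (13, 'ba')
  9 → (2, 'baaaaaabbbbba')
  10 → (0, 'babaaaaaabbbbba')
  11 → (12, 'bba')
  12 → (11, 'bbba')
  13 → (10, 'bbbba')
  14 → (9, 'bbbbba')

SA = [14, 3, 4, 5, 6, 7, 1, 8, 13, 2, 0, 12, 11, 10, 9]
rank  pair      lcp
   1  s[14:],s[3:]  1  'a'
   2  s[3:],s[4:]  5  'aaaaa'
   3  s[4:],s[5:]  4  'aaaa'
   4  s[5:],s[6:]  3  'aaa'
   5  s[6:],s[7:]  2  'aa'
   6  s[7:],s[1:]  1  'a'
   7  s[1:],s[8:]  2  'ab'
   8  s[8:],s[13:]  0  ''
   9  s[13:],s[2:]  2  'ba'
  10  s[2:],s[0:]  2  'ba'
  11  s[0:],s[12:]  1  'b'
  12  s[12:],s[11:]  2  'bb'
  13  s[11:],s[10:]  3  'bbb'
  14  s[10:],s[9:]  4  'bbbb'

n(n+1)/2 = 15·16/2 = 120
Σ LCP = 0 + 1 + 5 + 4 + 3 + 2 + 1 + 2 + 0 + 2 + 2 + 1 + 2 + 3 + 4 = 32
distinct = 120 − 32 = 88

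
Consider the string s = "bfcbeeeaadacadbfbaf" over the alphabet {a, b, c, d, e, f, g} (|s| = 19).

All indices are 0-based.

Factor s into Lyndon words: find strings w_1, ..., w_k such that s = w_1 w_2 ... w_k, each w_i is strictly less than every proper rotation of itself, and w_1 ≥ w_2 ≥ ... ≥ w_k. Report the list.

["bfc", "beee", "aadacadbfbaf"]

emit factor 1: 'bfc' (i=0, period=3)
emit factor 2: 'beee' (i=3, period=4)
emit factor 3: 'aadacadbfbaf' (i=7, period=12)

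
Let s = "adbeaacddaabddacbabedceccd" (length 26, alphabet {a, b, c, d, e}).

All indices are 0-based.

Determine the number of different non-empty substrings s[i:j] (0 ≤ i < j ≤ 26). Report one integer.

rank→(start, suffix):
  0 → (9, 'aabddacbabedceccd')
  1 → (4, 'aacddaabddacbabedceccd')
  2 → (10, 'abddacbabedceccd')
  3 → (17, 'abedceccd')
  4 → (14, 'acbabedceccd')
  5 → (5, 'acddaabddacbabedceccd')
  6 → (0, 'adbeaacddaabddacbabedceccd')
  7 → (16, 'babedceccd')
  8 → (11, 'bddacbabedceccd')
  9 → (2, 'beaacddaabddacbabedceccd')
  10 → (18, 'bedceccd')
  11 → (15, 'cbabedceccd')
  12 → (23, 'ccd')
  13 → (24, 'cd')
  14 → (6, 'cddaabddacbabedceccd')
  15 → (21, 'ceccd')
  16 → (25, 'd')
  17 → (8, 'daabddacbabedceccd')
  18 → (13, 'dacbabedceccd')
  19 → (1, 'dbeaacddaabddacbabedceccd')
  20 → (20, 'dceccd')
  21 → (7, 'ddaabddacbabedceccd')
  22 → (12, 'ddacbabedceccd')
  23 → (3, 'eaacddaabddacbabedceccd')
  24 → (22, 'eccd')
  25 → (19, 'edceccd')

SA = [9, 4, 10, 17, 14, 5, 0, 16, 11, 2, 18, 15, 23, 24, 6, 21, 25, 8, 13, 1, 20, 7, 12, 3, 22, 19]
rank  pair      lcp
   1  s[9:],s[4:]  2  'aa'
   2  s[4:],s[10:]  1  'a'
   3  s[10:],s[17:]  2  'ab'
   4  s[17:],s[14:]  1  'a'
   5  s[14:],s[5:]  2  'ac'
   6  s[5:],s[0:]  1  'a'
   7  s[0:],s[16:]  0  ''
   8  s[16:],s[11:]  1  'b'
   9  s[11:],s[2:]  1  'b'
  10  s[2:],s[18:]  2  'be'
  11  s[18:],s[15:]  0  ''
  12  s[15:],s[23:]  1  'c'
  13  s[23:],s[24:]  1  'c'
  14  s[24:],s[6:]  2  'cd'
  15  s[6:],s[21:]  1  'c'
  16  s[21:],s[25:]  0  ''
  17  s[25:],s[8:]  1  'd'
  18  s[8:],s[13:]  2  'da'
  19  s[13:],s[1:]  1  'd'
  20  s[1:],s[20:]  1  'd'
  21  s[20:],s[7:]  1  'd'
  22  s[7:],s[12:]  3  'dda'
  23  s[12:],s[3:]  0  ''
  24  s[3:],s[22:]  1  'e'
  25  s[22:],s[19:]  1  'e'

n(n+1)/2 = 26·27/2 = 351
Σ LCP = 0 + 2 + 1 + 2 + 1 + 2 + 1 + 0 + 1 + 1 + 2 + 0 + 1 + 1 + 2 + 1 + 0 + 1 + 2 + 1 + 1 + 1 + 3 + 0 + 1 + 1 = 29
distinct = 351 − 29 = 322

322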